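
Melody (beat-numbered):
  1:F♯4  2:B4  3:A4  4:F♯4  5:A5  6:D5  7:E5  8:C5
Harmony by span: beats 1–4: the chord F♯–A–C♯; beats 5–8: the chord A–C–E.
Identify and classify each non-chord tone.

The harmony at that moment is F♯ minor triad (F♯, A, C♯); B4 is not a chord tone.
It is approached by leap up from F♯4 and left by step down to A4.
Leap in, step out — an appoggiatura.
The harmony at that moment is A minor triad (A, C, E); D5 is not a chord tone.
It is approached by leap down from A5 and left by step up to E5.
Leap in, step out — an appoggiatura.

B4 (beat 2) — appoggiatura; D5 (beat 6) — appoggiatura.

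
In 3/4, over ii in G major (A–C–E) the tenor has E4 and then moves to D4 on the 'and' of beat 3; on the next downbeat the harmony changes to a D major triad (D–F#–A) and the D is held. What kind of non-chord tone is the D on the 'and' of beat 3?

The harmony at that moment is A minor triad (A, C, E); D4 is not a chord tone.
It is approached by step down from E4 and then sustained as the same pitch into the next harmony.
Arriving early and becoming a chord tone when the harmony changes — an anticipation.

Anticipation.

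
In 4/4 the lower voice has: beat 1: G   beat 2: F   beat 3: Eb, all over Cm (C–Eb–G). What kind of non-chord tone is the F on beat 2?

Passing tone.

The harmony at that moment is C minor triad (C, Eb, G); F is not a chord tone.
It is approached by step down from G and left by step down to Eb.
Step in, step out in the same direction — a passing tone.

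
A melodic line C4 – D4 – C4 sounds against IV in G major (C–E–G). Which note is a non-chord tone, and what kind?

The harmony at that moment is C major triad (C, E, G); D4 is not a chord tone.
It is approached by step up from C4 and left by step down to C4.
Step away and step back to the same note — a neighbor tone (upper neighbor).

D4 is a neighbor tone.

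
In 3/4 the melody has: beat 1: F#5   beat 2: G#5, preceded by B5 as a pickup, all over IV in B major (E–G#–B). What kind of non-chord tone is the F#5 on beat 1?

The harmony at that moment is E major triad (E, G#, B); F#5 is not a chord tone.
It is approached by leap down from B5 and left by step up to G#5.
Leap in, step out, metrically accented — an appoggiatura.

Appoggiatura.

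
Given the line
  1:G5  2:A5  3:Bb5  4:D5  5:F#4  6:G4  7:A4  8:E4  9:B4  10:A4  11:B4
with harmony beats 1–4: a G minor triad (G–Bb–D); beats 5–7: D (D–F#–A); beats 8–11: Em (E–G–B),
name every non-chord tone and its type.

A5 (beat 2) — passing tone; G4 (beat 6) — passing tone; A4 (beat 10) — neighbor tone.

The harmony at that moment is G minor triad (G, Bb, D); A5 is not a chord tone.
It is approached by step up from G5 and left by step up to Bb5.
Step in, step out in the same direction — a passing tone.
The harmony at that moment is D major triad (D, F#, A); G4 is not a chord tone.
It is approached by step up from F#4 and left by step up to A4.
Step in, step out in the same direction — a passing tone.
The harmony at that moment is E minor triad (E, G, B); A4 is not a chord tone.
It is approached by step down from B4 and left by step up to B4.
Step away and step back to the same note — a neighbor tone (lower neighbor).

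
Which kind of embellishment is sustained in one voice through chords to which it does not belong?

Approach: none. Departure: none — a single pitch is sustained while the chords change around it, passing through harmonies that do not contain it.
No melodic motion at all; the dissonance is created entirely by the moving harmonies against the stationary note — a pedal tone (pedal point).

Pedal tone.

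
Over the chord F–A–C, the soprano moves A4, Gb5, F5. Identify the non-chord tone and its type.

Gb5 is an appoggiatura.

The harmony at that moment is F major triad (F, A, C); Gb5 is not a chord tone.
It is approached by leap up from A4 and left by step down to F5.
Leap in, step out — an appoggiatura.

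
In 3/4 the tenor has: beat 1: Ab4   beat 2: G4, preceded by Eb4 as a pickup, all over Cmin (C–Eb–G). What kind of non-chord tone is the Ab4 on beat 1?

Appoggiatura.

The harmony at that moment is C minor triad (C, Eb, G); Ab4 is not a chord tone.
It is approached by leap up from Eb4 and left by step down to G4.
Leap in, step out, metrically accented — an appoggiatura.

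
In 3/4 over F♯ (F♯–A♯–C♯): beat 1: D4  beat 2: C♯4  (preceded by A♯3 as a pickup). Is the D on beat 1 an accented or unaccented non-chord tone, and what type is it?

The harmony at that moment is F♯ major triad (F♯, A♯, C♯); D4 is not a chord tone.
It is approached by leap up from A♯3 and left by step down to C♯4.
Leap in, step out — an appoggiatura.
It falls on the downbeat, so it is accented.

Accented appoggiatura.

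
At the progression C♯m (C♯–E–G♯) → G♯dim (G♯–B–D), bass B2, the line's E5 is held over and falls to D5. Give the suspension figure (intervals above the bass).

4–3 suspension.

At the second chord the bass is B2. The suspended E5 lies a fourth above the bass; after resolving down by step to D5, the interval above the bass becomes a third.
Suspension figures are named by those two intervals: 4–3.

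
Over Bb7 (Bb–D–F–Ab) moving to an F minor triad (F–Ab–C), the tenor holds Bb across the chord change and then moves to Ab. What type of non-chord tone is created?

The harmony at that moment is F minor triad (F, Ab, C); Bb is not a chord tone.
It is held over (the same pitch as the preceding Bb) and left by step down to Ab.
Held over from the previous chord and resolving down by step — a suspension.

Bb is a suspension.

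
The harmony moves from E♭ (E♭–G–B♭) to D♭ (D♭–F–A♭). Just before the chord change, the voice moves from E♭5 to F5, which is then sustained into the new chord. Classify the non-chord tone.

F5 is an anticipation.

The harmony at that moment is E♭ major triad (E♭, G, B♭); F5 is not a chord tone.
It is approached by step up from E♭5 and then sustained as the same pitch into the next harmony.
Arriving early and becoming a chord tone when the harmony changes — an anticipation.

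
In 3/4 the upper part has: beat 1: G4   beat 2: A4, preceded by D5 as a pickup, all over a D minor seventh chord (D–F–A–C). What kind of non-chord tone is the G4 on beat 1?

The harmony at that moment is D minor seventh chord (D, F, A, C); G4 is not a chord tone.
It is approached by leap down from D5 and left by step up to A4.
Leap in, step out, metrically accented — an appoggiatura.

Appoggiatura.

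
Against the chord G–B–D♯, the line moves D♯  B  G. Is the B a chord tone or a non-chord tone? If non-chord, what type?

G augmented triad contains G, B, D♯; B is the third, so it is a chord tone.

Chord tone (the third of G augmented triad).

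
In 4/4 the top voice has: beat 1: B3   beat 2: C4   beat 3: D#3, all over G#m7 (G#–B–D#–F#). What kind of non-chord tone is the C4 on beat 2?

Escape tone.

The harmony at that moment is G# minor seventh chord (G#, B, D#, F#); C4 is not a chord tone.
It is approached by step up from B3 and left by leap down to D#3.
Step in, leap out, on a weak beat — an escape tone.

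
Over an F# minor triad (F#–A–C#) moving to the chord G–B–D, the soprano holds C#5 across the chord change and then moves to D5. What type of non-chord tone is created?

The harmony at that moment is G major triad (G, B, D); C#5 is not a chord tone.
It is held over (the same pitch as the preceding C#5) and left by step up to D5.
Held over from the previous chord and resolving up by step — a retardation.

C#5 is a retardation.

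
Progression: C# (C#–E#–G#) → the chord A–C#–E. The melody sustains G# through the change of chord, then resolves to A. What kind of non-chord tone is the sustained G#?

The harmony at that moment is A major triad (A, C#, E); G# is not a chord tone.
It is held over (the same pitch as the preceding G#) and left by step up to A.
Held over from the previous chord and resolving up by step — a retardation.

G# is a retardation.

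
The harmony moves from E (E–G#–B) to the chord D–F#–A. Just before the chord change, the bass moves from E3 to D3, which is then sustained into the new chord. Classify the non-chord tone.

D3 is an anticipation.

The harmony at that moment is E major triad (E, G#, B); D3 is not a chord tone.
It is approached by step down from E3 and then sustained as the same pitch into the next harmony.
Arriving early and becoming a chord tone when the harmony changes — an anticipation.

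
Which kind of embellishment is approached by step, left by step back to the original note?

Neighbor tone.

Approach: by step. Departure: by step in the opposite direction, back to the starting pitch.
Stepwise on both sides but reversing to return to the same chord tone — a neighbor tone. (Had it continued onward in the same direction it would be a passing tone instead.)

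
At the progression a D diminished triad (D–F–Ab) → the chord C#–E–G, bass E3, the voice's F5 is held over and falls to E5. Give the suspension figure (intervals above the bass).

At the second chord the bass is E3. The suspended F5 lies a ninth above the bass; after resolving down by step to E5, the interval above the bass becomes an octave.
Suspension figures are named by those two intervals: 9–8.

9–8 suspension.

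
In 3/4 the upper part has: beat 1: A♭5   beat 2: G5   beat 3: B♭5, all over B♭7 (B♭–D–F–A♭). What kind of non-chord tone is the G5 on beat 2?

The harmony at that moment is B♭ dominant seventh chord (B♭, D, F, A♭); G5 is not a chord tone.
It is approached by step down from A♭5 and left by leap up to B♭5.
Step in, leap out, on a weak beat — an escape tone.

Escape tone.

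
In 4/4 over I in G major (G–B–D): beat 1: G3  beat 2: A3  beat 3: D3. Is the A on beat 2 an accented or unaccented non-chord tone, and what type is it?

The harmony at that moment is G major triad (G, B, D); A3 is not a chord tone.
It is approached by step up from G3 and left by leap down to D3.
Step in, leap out — an escape tone.
It falls on a weak beat, so it is unaccented.

Unaccented escape tone.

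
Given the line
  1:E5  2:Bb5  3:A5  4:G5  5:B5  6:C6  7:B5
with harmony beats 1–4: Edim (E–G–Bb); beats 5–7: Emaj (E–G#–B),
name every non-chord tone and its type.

The harmony at that moment is E diminished triad (E, G, Bb); A5 is not a chord tone.
It is approached by step down from Bb5 and left by step down to G5.
Step in, step out in the same direction — a passing tone.
The harmony at that moment is E major triad (E, G#, B); C6 is not a chord tone.
It is approached by step up from B5 and left by step down to B5.
Step away and step back to the same note — a neighbor tone (upper neighbor).

A5 (beat 3) — passing tone; C6 (beat 6) — neighbor tone.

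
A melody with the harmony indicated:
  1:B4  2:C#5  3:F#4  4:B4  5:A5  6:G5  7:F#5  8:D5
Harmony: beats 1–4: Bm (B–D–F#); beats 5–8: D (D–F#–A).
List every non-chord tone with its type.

C#5 (beat 2) — escape tone; G5 (beat 6) — passing tone.

The harmony at that moment is B minor triad (B, D, F#); C#5 is not a chord tone.
It is approached by step up from B4 and left by leap down to F#4.
Step in, leap out — an escape tone.
The harmony at that moment is D major triad (D, F#, A); G5 is not a chord tone.
It is approached by step down from A5 and left by step down to F#5.
Step in, step out in the same direction — a passing tone.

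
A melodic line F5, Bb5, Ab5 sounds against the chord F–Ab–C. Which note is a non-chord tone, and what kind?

Bb5 is an appoggiatura.

The harmony at that moment is F minor triad (F, Ab, C); Bb5 is not a chord tone.
It is approached by leap up from F5 and left by step down to Ab5.
Leap in, step out — an appoggiatura.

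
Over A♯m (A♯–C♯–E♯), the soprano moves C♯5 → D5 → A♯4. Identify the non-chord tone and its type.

The harmony at that moment is A♯ minor triad (A♯, C♯, E♯); D5 is not a chord tone.
It is approached by step up from C♯5 and left by leap down to A♯4.
Step in, leap out — an escape tone.

D5 is an escape tone.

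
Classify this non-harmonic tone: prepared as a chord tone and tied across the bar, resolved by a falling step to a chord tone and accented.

Approach: by preparation — the pitch is first a chord tone, then held (tied or repeated) while the harmony changes under it. Departure: down by step. Metric position: strong.
A prepared dissonance that resolves downward by step — a suspension. (The same figure resolving upward would be a retardation.)

Suspension.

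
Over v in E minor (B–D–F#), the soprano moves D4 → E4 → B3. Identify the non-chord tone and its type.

The harmony at that moment is B minor triad (B, D, F#); E4 is not a chord tone.
It is approached by step up from D4 and left by leap down to B3.
Step in, leap out — an escape tone.

E4 is an escape tone.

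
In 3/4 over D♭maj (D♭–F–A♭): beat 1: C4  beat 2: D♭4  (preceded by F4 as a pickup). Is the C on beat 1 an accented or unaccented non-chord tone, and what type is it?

The harmony at that moment is D♭ major triad (D♭, F, A♭); C4 is not a chord tone.
It is approached by leap down from F4 and left by step up to D♭4.
Leap in, step out — an appoggiatura.
It falls on the downbeat, so it is accented.

Accented appoggiatura.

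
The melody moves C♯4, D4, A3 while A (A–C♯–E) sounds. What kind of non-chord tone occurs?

The harmony at that moment is A major triad (A, C♯, E); D4 is not a chord tone.
It is approached by step up from C♯4 and left by leap down to A3.
Step in, leap out — an escape tone.

D4 is an escape tone.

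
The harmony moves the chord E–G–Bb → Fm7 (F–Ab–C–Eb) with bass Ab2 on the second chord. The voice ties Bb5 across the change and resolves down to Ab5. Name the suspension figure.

At the second chord the bass is Ab2. The suspended Bb5 lies a ninth above the bass; after resolving down by step to Ab5, the interval above the bass becomes an octave.
Suspension figures are named by those two intervals: 9–8.

9–8 suspension.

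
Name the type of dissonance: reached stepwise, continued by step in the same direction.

Approach: by step. Departure: by step, continuing in the same direction.
Stepwise on both sides with no change of direction means the note fills in the space between two different chord tones — a passing tone. (Had it turned back to its starting note it would be a neighbor tone instead.)

Passing tone.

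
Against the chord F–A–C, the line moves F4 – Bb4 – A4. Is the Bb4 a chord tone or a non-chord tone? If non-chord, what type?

The harmony at that moment is F major triad (F, A, C); Bb4 is not a chord tone.
It is approached by leap up from F4 and left by step down to A4.
Leap in, step out — an appoggiatura.

Non-chord tone — an appoggiatura.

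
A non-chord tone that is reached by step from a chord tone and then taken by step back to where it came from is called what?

Approach: by step. Departure: by step in the opposite direction, back to the starting pitch.
Stepwise on both sides but reversing to return to the same chord tone — a neighbor tone. (Had it continued onward in the same direction it would be a passing tone instead.)

Neighbor tone.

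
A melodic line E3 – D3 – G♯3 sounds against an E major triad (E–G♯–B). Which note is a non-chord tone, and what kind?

D3 is an escape tone.

The harmony at that moment is E major triad (E, G♯, B); D3 is not a chord tone.
It is approached by step down from E3 and left by leap up to G♯3.
Step in, leap out — an escape tone.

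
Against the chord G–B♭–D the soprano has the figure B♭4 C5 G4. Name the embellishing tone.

The harmony at that moment is G minor triad (G, B♭, D); C5 is not a chord tone.
It is approached by step up from B♭4 and left by leap down to G4.
Step in, leap out — an escape tone.

C5 is an escape tone.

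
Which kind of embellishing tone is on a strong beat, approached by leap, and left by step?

Approach: by leap. Departure: by step. Metric position: strong.
Leap in, step out, in a metrically strong position — an appoggiatura. (It is the mirror image of the escape tone, which steps in and leaps out from a weak position.)

Appoggiatura.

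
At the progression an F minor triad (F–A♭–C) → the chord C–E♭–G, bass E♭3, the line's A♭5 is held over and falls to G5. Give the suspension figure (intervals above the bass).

At the second chord the bass is E♭3. The suspended A♭5 lies a fourth above the bass; after resolving down by step to G5, the interval above the bass becomes a third.
Suspension figures are named by those two intervals: 4–3.

4–3 suspension.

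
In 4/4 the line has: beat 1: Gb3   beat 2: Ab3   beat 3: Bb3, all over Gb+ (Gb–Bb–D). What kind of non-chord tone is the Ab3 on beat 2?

Passing tone.

The harmony at that moment is Gb augmented triad (Gb, Bb, D); Ab3 is not a chord tone.
It is approached by step up from Gb3 and left by step up to Bb3.
Step in, step out in the same direction — a passing tone.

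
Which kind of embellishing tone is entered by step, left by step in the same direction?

Approach: by step. Departure: by step, continuing in the same direction.
Stepwise on both sides with no change of direction means the note fills in the space between two different chord tones — a passing tone. (Had it turned back to its starting note it would be a neighbor tone instead.)

Passing tone.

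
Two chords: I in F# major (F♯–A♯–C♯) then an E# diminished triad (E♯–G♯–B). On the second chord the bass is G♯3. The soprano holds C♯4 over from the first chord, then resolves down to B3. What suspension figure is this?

4–3 suspension.

At the second chord the bass is G♯3. The suspended C♯4 lies a fourth above the bass; after resolving down by step to B3, the interval above the bass becomes a third.
Suspension figures are named by those two intervals: 4–3.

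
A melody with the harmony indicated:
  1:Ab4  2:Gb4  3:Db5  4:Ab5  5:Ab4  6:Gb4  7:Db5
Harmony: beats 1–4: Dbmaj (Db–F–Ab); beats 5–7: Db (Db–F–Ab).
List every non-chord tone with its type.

Gb4 (beat 2) — escape tone; Gb4 (beat 6) — escape tone.

The harmony at that moment is Db major triad (Db, F, Ab); Gb4 is not a chord tone.
It is approached by step down from Ab4 and left by leap up to Db5.
Step in, leap out — an escape tone.
The harmony at that moment is Db major triad (Db, F, Ab); Gb4 is not a chord tone.
It is approached by step down from Ab4 and left by leap up to Db5.
Step in, leap out — an escape tone.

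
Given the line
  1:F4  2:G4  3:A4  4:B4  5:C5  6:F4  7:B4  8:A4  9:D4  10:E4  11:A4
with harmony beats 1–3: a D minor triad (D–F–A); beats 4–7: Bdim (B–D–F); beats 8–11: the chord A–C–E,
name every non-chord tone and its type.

The harmony at that moment is D minor triad (D, F, A); G4 is not a chord tone.
It is approached by step up from F4 and left by step up to A4.
Step in, step out in the same direction — a passing tone.
The harmony at that moment is B diminished triad (B, D, F); C5 is not a chord tone.
It is approached by step up from B4 and left by leap down to F4.
Step in, leap out — an escape tone.
The harmony at that moment is A minor triad (A, C, E); D4 is not a chord tone.
It is approached by leap down from A4 and left by step up to E4.
Leap in, step out — an appoggiatura.

G4 (beat 2) — passing tone; C5 (beat 5) — escape tone; D4 (beat 9) — appoggiatura.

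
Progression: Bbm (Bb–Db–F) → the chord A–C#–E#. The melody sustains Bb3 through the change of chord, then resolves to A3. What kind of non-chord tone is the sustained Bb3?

Bb3 is a suspension.

The harmony at that moment is A augmented triad (A, C#, E#); Bb3 is not a chord tone.
It is held over (the same pitch as the preceding Bb3) and left by step down to A3.
Held over from the previous chord and resolving down by step — a suspension.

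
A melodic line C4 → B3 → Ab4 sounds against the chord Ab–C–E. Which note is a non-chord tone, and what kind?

B3 is an escape tone.

The harmony at that moment is Ab augmented triad (Ab, C, E); B3 is not a chord tone.
It is approached by step down from C4 and left by leap up to Ab4.
Step in, leap out — an escape tone.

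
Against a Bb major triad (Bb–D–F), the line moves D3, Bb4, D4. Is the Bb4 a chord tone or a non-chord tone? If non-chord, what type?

Chord tone (the root of Bb major triad).

Bb major triad contains Bb, D, F; Bb is the root, so it is a chord tone.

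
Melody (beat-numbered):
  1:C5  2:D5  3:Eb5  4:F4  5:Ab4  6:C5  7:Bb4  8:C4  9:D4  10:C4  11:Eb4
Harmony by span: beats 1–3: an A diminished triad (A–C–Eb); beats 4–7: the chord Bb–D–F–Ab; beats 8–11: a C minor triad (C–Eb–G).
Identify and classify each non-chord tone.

D5 (beat 2) — passing tone; C5 (beat 6) — appoggiatura; D4 (beat 9) — neighbor tone.

The harmony at that moment is A diminished triad (A, C, Eb); D5 is not a chord tone.
It is approached by step up from C5 and left by step up to Eb5.
Step in, step out in the same direction — a passing tone.
The harmony at that moment is Bb dominant seventh chord (Bb, D, F, Ab); C5 is not a chord tone.
It is approached by leap up from Ab4 and left by step down to Bb4.
Leap in, step out — an appoggiatura.
The harmony at that moment is C minor triad (C, Eb, G); D4 is not a chord tone.
It is approached by step up from C4 and left by step down to C4.
Step away and step back to the same note — a neighbor tone (upper neighbor).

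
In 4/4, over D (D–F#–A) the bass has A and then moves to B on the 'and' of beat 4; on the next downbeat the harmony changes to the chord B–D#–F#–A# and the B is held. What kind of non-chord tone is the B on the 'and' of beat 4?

Anticipation.

The harmony at that moment is D major triad (D, F#, A); B is not a chord tone.
It is approached by step up from A and then sustained as the same pitch into the next harmony.
Arriving early and becoming a chord tone when the harmony changes — an anticipation.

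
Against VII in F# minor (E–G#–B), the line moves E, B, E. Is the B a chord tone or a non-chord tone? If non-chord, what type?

E major triad contains E, G#, B; B is the fifth, so it is a chord tone.

Chord tone (the fifth of E major triad).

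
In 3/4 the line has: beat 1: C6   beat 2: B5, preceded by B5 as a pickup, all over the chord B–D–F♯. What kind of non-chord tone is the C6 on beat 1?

Upper neighbor tone.

The harmony at that moment is B minor triad (B, D, F♯); C6 is not a chord tone.
It is approached by step up from B5 and left by step down to B5.
Step away and step back to the same note — a neighbor tone (upper neighbor).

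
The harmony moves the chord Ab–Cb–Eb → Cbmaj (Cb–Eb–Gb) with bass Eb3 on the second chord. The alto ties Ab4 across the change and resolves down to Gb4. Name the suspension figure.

At the second chord the bass is Eb3. The suspended Ab4 lies a fourth above the bass; after resolving down by step to Gb4, the interval above the bass becomes a third.
Suspension figures are named by those two intervals: 4–3.

4–3 suspension.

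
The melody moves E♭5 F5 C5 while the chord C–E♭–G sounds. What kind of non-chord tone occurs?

F5 is an escape tone.

The harmony at that moment is C minor triad (C, E♭, G); F5 is not a chord tone.
It is approached by step up from E♭5 and left by leap down to C5.
Step in, leap out — an escape tone.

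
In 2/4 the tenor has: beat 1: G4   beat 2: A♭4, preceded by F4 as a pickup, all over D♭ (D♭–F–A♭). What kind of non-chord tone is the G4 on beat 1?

Passing tone.

The harmony at that moment is D♭ major triad (D♭, F, A♭); G4 is not a chord tone.
It is approached by step up from F4 and left by step up to A♭4.
Step in, step out in the same direction — a passing tone.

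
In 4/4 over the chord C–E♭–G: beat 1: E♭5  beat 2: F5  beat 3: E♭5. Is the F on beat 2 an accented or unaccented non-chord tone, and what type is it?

Unaccented neighbor tone.

The harmony at that moment is C minor triad (C, E♭, G); F5 is not a chord tone.
It is approached by step up from E♭5 and left by step down to E♭5.
Step away and step back to the same note — a neighbor tone (upper neighbor).
It falls on a weak beat, so it is unaccented.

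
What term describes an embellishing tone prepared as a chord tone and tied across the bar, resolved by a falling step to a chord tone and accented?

Approach: by preparation — the pitch is first a chord tone, then held (tied or repeated) while the harmony changes under it. Departure: down by step. Metric position: strong.
A prepared dissonance that resolves downward by step — a suspension. (The same figure resolving upward would be a retardation.)

Suspension.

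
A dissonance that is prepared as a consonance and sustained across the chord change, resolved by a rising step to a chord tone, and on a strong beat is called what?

Approach: by preparation — the pitch is first a chord tone, then held (tied or repeated) while the harmony changes under it. Departure: up by step. Metric position: strong.
A prepared dissonance that resolves upward by step — a retardation. (The same figure resolving downward would be a suspension.)

Retardation.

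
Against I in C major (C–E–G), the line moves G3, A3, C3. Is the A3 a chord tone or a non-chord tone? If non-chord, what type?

Non-chord tone — an escape tone.

The harmony at that moment is C major triad (C, E, G); A3 is not a chord tone.
It is approached by step up from G3 and left by leap down to C3.
Step in, leap out — an escape tone.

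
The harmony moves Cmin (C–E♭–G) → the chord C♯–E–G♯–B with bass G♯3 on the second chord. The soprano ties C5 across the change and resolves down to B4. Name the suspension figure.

4–3 suspension.

At the second chord the bass is G♯3. The suspended C5 lies a fourth above the bass; after resolving down by step to B4, the interval above the bass becomes a third.
Suspension figures are named by those two intervals: 4–3.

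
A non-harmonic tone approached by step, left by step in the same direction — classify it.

Passing tone.

Approach: by step. Departure: by step, continuing in the same direction.
Stepwise on both sides with no change of direction means the note fills in the space between two different chord tones — a passing tone. (Had it turned back to its starting note it would be a neighbor tone instead.)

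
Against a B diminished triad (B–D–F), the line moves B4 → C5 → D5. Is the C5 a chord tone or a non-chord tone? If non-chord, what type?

Non-chord tone — a passing tone.

The harmony at that moment is B diminished triad (B, D, F); C5 is not a chord tone.
It is approached by step up from B4 and left by step up to D5.
Step in, step out in the same direction — a passing tone.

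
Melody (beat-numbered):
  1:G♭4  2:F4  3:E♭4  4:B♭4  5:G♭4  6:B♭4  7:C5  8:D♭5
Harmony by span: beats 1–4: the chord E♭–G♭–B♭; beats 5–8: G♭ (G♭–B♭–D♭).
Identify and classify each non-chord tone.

F4 (beat 2) — passing tone; C5 (beat 7) — passing tone.

The harmony at that moment is E♭ minor triad (E♭, G♭, B♭); F4 is not a chord tone.
It is approached by step down from G♭4 and left by step down to E♭4.
Step in, step out in the same direction — a passing tone.
The harmony at that moment is G♭ major triad (G♭, B♭, D♭); C5 is not a chord tone.
It is approached by step up from B♭4 and left by step up to D♭5.
Step in, step out in the same direction — a passing tone.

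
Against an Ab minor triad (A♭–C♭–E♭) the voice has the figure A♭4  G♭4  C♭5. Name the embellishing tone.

The harmony at that moment is A♭ minor triad (A♭, C♭, E♭); G♭4 is not a chord tone.
It is approached by step down from A♭4 and left by leap up to C♭5.
Step in, leap out — an escape tone.

G♭4 is an escape tone.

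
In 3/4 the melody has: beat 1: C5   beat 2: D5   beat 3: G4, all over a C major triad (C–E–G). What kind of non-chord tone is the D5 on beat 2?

The harmony at that moment is C major triad (C, E, G); D5 is not a chord tone.
It is approached by step up from C5 and left by leap down to G4.
Step in, leap out, on a weak beat — an escape tone.

Escape tone.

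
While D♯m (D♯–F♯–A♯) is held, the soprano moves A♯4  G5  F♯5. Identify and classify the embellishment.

G5 is an appoggiatura.

The harmony at that moment is D♯ minor triad (D♯, F♯, A♯); G5 is not a chord tone.
It is approached by leap up from A♯4 and left by step down to F♯5.
Leap in, step out — an appoggiatura.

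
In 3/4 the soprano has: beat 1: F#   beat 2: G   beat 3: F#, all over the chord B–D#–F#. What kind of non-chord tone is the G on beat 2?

Upper neighbor tone.

The harmony at that moment is B major triad (B, D#, F#); G is not a chord tone.
It is approached by step up from F# and left by step down to F#.
Step away and step back to the same note — a neighbor tone (upper neighbor).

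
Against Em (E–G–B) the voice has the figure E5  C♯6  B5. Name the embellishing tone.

The harmony at that moment is E minor triad (E, G, B); C♯6 is not a chord tone.
It is approached by leap up from E5 and left by step down to B5.
Leap in, step out — an appoggiatura.

C♯6 is an appoggiatura.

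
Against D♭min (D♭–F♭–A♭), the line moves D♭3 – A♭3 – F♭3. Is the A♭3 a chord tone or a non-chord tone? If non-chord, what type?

Chord tone (the fifth of Db minor triad).

Db minor triad contains D♭, F♭, A♭; A♭ is the fifth, so it is a chord tone.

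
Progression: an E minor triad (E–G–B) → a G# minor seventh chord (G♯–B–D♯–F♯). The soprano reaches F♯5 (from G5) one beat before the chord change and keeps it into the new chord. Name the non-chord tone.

The harmony at that moment is E minor triad (E, G, B); F♯5 is not a chord tone.
It is approached by step down from G5 and then sustained as the same pitch into the next harmony.
Arriving early and becoming a chord tone when the harmony changes — an anticipation.

F♯5 is an anticipation.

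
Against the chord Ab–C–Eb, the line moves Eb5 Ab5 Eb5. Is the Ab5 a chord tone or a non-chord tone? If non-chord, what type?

Ab major triad contains Ab, C, Eb; Ab is the root, so it is a chord tone.

Chord tone (the root of Ab major triad).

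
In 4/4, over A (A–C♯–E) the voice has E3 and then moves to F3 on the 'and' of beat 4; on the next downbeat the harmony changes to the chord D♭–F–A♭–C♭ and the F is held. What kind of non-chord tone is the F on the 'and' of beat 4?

The harmony at that moment is A major triad (A, C♯, E); F3 is not a chord tone.
It is approached by step up from E3 and then sustained as the same pitch into the next harmony.
Arriving early and becoming a chord tone when the harmony changes — an anticipation.

Anticipation.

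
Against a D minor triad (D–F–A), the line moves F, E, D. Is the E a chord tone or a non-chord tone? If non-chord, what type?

Non-chord tone — a passing tone.

The harmony at that moment is D minor triad (D, F, A); E is not a chord tone.
It is approached by step down from F and left by step down to D.
Step in, step out in the same direction — a passing tone.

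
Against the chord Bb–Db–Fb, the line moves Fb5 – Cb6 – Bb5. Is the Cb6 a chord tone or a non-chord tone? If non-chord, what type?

The harmony at that moment is Bb diminished triad (Bb, Db, Fb); Cb6 is not a chord tone.
It is approached by leap up from Fb5 and left by step down to Bb5.
Leap in, step out — an appoggiatura.

Non-chord tone — an appoggiatura.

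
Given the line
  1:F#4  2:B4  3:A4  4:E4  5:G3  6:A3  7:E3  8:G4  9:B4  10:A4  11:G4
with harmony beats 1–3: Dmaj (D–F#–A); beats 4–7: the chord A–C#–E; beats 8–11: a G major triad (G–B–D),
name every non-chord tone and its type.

B4 (beat 2) — appoggiatura; G3 (beat 5) — appoggiatura; A4 (beat 10) — passing tone.

The harmony at that moment is D major triad (D, F#, A); B4 is not a chord tone.
It is approached by leap up from F#4 and left by step down to A4.
Leap in, step out — an appoggiatura.
The harmony at that moment is A major triad (A, C#, E); G3 is not a chord tone.
It is approached by leap down from E4 and left by step up to A3.
Leap in, step out — an appoggiatura.
The harmony at that moment is G major triad (G, B, D); A4 is not a chord tone.
It is approached by step down from B4 and left by step down to G4.
Step in, step out in the same direction — a passing tone.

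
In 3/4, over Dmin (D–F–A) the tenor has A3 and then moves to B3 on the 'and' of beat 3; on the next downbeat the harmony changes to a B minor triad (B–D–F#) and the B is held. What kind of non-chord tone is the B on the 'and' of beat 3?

Anticipation.

The harmony at that moment is D minor triad (D, F, A); B3 is not a chord tone.
It is approached by step up from A3 and then sustained as the same pitch into the next harmony.
Arriving early and becoming a chord tone when the harmony changes — an anticipation.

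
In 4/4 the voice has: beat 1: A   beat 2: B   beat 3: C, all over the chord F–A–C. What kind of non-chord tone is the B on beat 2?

Passing tone.

The harmony at that moment is F major triad (F, A, C); B is not a chord tone.
It is approached by step up from A and left by step up to C.
Step in, step out in the same direction — a passing tone.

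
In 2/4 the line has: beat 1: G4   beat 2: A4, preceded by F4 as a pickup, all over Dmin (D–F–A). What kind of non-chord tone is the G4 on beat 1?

Passing tone.

The harmony at that moment is D minor triad (D, F, A); G4 is not a chord tone.
It is approached by step up from F4 and left by step up to A4.
Step in, step out in the same direction — a passing tone.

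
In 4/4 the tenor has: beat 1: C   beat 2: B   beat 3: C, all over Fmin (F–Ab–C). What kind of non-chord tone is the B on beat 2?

The harmony at that moment is F minor triad (F, Ab, C); B is not a chord tone.
It is approached by step down from C and left by step up to C.
Step away and step back to the same note — a neighbor tone (lower neighbor).

Lower neighbor tone.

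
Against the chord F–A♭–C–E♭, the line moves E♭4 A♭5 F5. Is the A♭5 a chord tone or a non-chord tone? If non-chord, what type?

F minor seventh chord contains F, A♭, C, E♭; A♭ is the third, so it is a chord tone.

Chord tone (the third of F minor seventh chord).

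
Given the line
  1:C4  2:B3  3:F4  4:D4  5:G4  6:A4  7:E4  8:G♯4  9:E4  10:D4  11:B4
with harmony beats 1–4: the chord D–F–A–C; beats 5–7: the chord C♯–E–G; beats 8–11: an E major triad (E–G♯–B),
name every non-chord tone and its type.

B3 (beat 2) — escape tone; A4 (beat 6) — escape tone; D4 (beat 10) — escape tone.

The harmony at that moment is D minor seventh chord (D, F, A, C); B3 is not a chord tone.
It is approached by step down from C4 and left by leap up to F4.
Step in, leap out — an escape tone.
The harmony at that moment is C♯ diminished triad (C♯, E, G); A4 is not a chord tone.
It is approached by step up from G4 and left by leap down to E4.
Step in, leap out — an escape tone.
The harmony at that moment is E major triad (E, G♯, B); D4 is not a chord tone.
It is approached by step down from E4 and left by leap up to B4.
Step in, leap out — an escape tone.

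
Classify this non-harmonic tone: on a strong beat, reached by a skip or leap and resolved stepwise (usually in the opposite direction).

Appoggiatura.

Approach: by leap. Departure: by step. Metric position: strong.
Leap in, step out, in a metrically strong position — an appoggiatura. (It is the mirror image of the escape tone, which steps in and leaps out from a weak position.)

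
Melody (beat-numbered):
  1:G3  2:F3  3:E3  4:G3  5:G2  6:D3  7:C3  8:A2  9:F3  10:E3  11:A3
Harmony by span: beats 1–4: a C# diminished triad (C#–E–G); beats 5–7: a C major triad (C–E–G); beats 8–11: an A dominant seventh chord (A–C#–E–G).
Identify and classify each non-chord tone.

F3 (beat 2) — passing tone; D3 (beat 6) — appoggiatura; F3 (beat 9) — appoggiatura.

The harmony at that moment is C# diminished triad (C#, E, G); F3 is not a chord tone.
It is approached by step down from G3 and left by step down to E3.
Step in, step out in the same direction — a passing tone.
The harmony at that moment is C major triad (C, E, G); D3 is not a chord tone.
It is approached by leap up from G2 and left by step down to C3.
Leap in, step out — an appoggiatura.
The harmony at that moment is A dominant seventh chord (A, C#, E, G); F3 is not a chord tone.
It is approached by leap up from A2 and left by step down to E3.
Leap in, step out — an appoggiatura.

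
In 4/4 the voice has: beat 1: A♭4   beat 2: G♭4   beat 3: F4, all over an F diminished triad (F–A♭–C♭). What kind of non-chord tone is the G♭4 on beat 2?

Passing tone.

The harmony at that moment is F diminished triad (F, A♭, C♭); G♭4 is not a chord tone.
It is approached by step down from A♭4 and left by step down to F4.
Step in, step out in the same direction — a passing tone.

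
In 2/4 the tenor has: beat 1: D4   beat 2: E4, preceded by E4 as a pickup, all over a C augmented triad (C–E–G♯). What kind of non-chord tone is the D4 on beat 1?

Lower neighbor tone.

The harmony at that moment is C augmented triad (C, E, G♯); D4 is not a chord tone.
It is approached by step down from E4 and left by step up to E4.
Step away and step back to the same note — a neighbor tone (lower neighbor).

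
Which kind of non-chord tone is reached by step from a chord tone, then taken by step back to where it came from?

Approach: by step. Departure: by step in the opposite direction, back to the starting pitch.
Stepwise on both sides but reversing to return to the same chord tone — a neighbor tone. (Had it continued onward in the same direction it would be a passing tone instead.)

Neighbor tone.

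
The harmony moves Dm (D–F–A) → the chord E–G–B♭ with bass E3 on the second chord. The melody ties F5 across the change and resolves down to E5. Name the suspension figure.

At the second chord the bass is E3. The suspended F5 lies a ninth above the bass; after resolving down by step to E5, the interval above the bass becomes an octave.
Suspension figures are named by those two intervals: 9–8.

9–8 suspension.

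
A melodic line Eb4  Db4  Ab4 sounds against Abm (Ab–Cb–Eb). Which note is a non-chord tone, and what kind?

Db4 is an escape tone.

The harmony at that moment is Ab minor triad (Ab, Cb, Eb); Db4 is not a chord tone.
It is approached by step down from Eb4 and left by leap up to Ab4.
Step in, leap out — an escape tone.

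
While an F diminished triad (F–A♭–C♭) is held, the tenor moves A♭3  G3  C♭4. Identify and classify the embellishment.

The harmony at that moment is F diminished triad (F, A♭, C♭); G3 is not a chord tone.
It is approached by step down from A♭3 and left by leap up to C♭4.
Step in, leap out — an escape tone.

G3 is an escape tone.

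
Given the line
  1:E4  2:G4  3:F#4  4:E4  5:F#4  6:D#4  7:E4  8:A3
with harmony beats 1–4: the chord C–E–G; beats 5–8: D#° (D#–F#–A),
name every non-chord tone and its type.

F#4 (beat 3) — passing tone; E4 (beat 7) — escape tone.

The harmony at that moment is C major triad (C, E, G); F#4 is not a chord tone.
It is approached by step down from G4 and left by step down to E4.
Step in, step out in the same direction — a passing tone.
The harmony at that moment is D# diminished triad (D#, F#, A); E4 is not a chord tone.
It is approached by step up from D#4 and left by leap down to A3.
Step in, leap out — an escape tone.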